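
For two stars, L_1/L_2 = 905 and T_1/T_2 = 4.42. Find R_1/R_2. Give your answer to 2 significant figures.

1.5

L ∝ R²T⁴ gives R ∝ √L / T², so
R_1/R_2 = √(905) / (4.42)² = 30.08 / 19.54 = 1.540.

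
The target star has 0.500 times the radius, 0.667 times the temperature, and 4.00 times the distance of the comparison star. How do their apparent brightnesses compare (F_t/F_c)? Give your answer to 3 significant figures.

0.00309

L_t/L_c = (R_t/R_c)²(T_t/T_c)⁴ = (0.500)² × (0.667)⁴ = 0.04948.
F_t/F_c = (L_t/L_c)/(d_t/d_c)² = 0.04948 / (4.00)² = 0.003093.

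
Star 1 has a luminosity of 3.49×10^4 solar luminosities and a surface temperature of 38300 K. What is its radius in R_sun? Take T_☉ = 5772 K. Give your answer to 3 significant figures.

R/R_☉ = √(L/L_☉) / (T/T_☉)² = √(3.49×10^4) / (6.635)²
       = 186.8 / 44.03 = 4.243.

4.24 R_sun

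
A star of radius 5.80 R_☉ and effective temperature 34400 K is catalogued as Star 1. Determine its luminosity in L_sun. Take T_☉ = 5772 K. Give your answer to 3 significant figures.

4.24×10^4 L_sun

L/L_☉ = (R/R_☉)² (T/T_☉)⁴ = (5.80)² × (34400/5772)⁴
       = 33.64 × (5.960)⁴ = 33.64 × 1262 = 4.244×10^4.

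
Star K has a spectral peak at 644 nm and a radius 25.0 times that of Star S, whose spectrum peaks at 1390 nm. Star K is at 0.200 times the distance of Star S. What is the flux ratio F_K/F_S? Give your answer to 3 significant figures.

3.39×10^5

Wien's law: T_K/T_S = λ_S/λ_K = 1390/644 = 2.158.
L_K/L_S = (R_K/R_S)²(T_K/T_S)⁴ = (25.0)²(2.158)⁴ = 1.356×10^4.
F_K/F_S = (L_K/L_S)/(d_K/d_S)² = 1.356×10^4/(0.200)² = 3.391×10^5.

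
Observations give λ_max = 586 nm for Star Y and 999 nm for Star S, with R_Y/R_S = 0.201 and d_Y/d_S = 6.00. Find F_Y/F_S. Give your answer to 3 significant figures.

0.00948

Wien's law: T_Y/T_S = λ_S/λ_Y = 999/586 = 1.705.
L_Y/L_S = (R_Y/R_S)²(T_Y/T_S)⁴ = (0.201)²(1.705)⁴ = 0.3412.
F_Y/F_S = (L_Y/L_S)/(d_Y/d_S)² = 0.3412/(6.00)² = 0.009479.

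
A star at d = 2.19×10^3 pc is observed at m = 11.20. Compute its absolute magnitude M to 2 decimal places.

M = m − 5 log₁₀(d/10 pc) = 11.20 − 5 log₁₀(2.19×10^3/10)
  = 11.20 − 5 × 2.340 = 11.20 − 11.70 = -0.50.

-0.50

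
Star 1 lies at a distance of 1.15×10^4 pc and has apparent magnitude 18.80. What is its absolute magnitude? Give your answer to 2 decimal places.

M = m − 5 log₁₀(d/10 pc) = 18.80 − 5 log₁₀(1.15×10^4/10)
  = 18.80 − 5 × 3.061 = 18.80 − 15.30 = 3.50.

3.50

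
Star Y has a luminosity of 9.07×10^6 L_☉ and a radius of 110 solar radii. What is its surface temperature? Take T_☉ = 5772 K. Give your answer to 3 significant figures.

T/T_☉ = (L/L_☉)^(1/4) / (R/R_☉)^(1/2)
T = 5772 × (9.07×10^6)^(1/4) / √(110) = 5772 × 54.88 / 10.49 = 3.020×10^4 K.

3.02×10^4 K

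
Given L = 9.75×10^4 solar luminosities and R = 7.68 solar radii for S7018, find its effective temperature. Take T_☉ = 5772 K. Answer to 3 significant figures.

T/T_☉ = (L/L_☉)^(1/4) / (R/R_☉)^(1/2)
T = 5772 × (9.75×10^4)^(1/4) / √(7.68) = 5772 × 17.67 / 2.771 = 3.680×10^4 K.

3.68×10^4 K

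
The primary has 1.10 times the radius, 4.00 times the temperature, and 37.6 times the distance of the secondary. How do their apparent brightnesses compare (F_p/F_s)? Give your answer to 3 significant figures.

0.219

L_p/L_s = (R_p/R_s)²(T_p/T_s)⁴ = (1.10)² × (4.00)⁴ = 309.8.
F_p/F_s = (L_p/L_s)/(d_p/d_s)² = 309.8 / (37.6)² = 0.2191.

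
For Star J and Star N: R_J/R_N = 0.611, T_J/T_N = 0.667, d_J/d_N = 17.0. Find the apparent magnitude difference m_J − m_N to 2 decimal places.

L_J/L_N = (0.611)²(0.667)⁴ = 0.07389.
F_J/F_N = (L_J/L_N)/(d_J/d_N)² = 0.07389/289.0 = 2.557×10^-4.
m_J − m_N = −2.5 log₁₀(2.557×10^-4) = 8.98.

8.98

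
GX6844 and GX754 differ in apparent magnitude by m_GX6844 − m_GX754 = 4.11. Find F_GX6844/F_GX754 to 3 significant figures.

F_GX6844/F_GX754 = 10^(−(m_GX6844 − m_GX754)/2.5) = 10^(-4.11/2.5) = 10^-1.644 = 0.02270.

0.0227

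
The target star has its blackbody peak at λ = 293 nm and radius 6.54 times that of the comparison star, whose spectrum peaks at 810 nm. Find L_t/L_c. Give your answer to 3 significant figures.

Wien's law gives T ∝ 1/λ_max, so T_t/T_c = λ_c/λ_t = 810/293 = 2.765.
Then L ∝ R²T⁴ gives L_t/L_c = (6.54)² × (2.765)⁴ = 42.77 × 58.41 = 2498.

2.50×10^3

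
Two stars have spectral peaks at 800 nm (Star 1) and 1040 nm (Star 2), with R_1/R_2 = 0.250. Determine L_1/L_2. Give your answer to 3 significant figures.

Wien's law gives T ∝ 1/λ_max, so T_1/T_2 = λ_2/λ_1 = 1040/800 = 1.300.
Then L ∝ R²T⁴ gives L_1/L_2 = (0.250)² × (1.300)⁴ = 0.06250 × 2.856 = 0.1785.

0.179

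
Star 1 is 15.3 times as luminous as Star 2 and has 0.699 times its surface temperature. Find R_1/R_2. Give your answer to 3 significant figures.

8.01

L ∝ R²T⁴ gives R ∝ √L / T², so
R_1/R_2 = √(15.3) / (0.699)² = 3.912 / 0.4886 = 8.006.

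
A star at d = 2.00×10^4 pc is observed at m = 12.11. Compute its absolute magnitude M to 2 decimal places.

M = m − 5 log₁₀(d/10 pc) = 12.11 − 5 log₁₀(2.00×10^4/10)
  = 12.11 − 5 × 3.301 = 12.11 − 16.51 = -4.40.

-4.40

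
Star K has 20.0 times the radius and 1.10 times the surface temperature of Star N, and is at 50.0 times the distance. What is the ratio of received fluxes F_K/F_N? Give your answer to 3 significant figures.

L_K/L_N = (R_K/R_N)²(T_K/T_N)⁴ = (20.0)² × (1.10)⁴ = 585.6.
F_K/F_N = (L_K/L_N)/(d_K/d_N)² = 585.6 / (50.0)² = 0.2343.

0.234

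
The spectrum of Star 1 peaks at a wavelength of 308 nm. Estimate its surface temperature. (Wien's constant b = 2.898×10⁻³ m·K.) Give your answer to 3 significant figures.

9.41×10^3 K

T = b/λ_max = 2.898×10⁻³ / (308×10⁻⁹) = 9409 K.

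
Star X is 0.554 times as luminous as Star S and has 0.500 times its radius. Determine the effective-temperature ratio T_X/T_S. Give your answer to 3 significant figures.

L ∝ R²T⁴ gives T ∝ (L/R²)^(1/4), so
T_X/T_S = (0.554 / 0.500²)^(1/4) = (2.216)^(1/4) = 1.220.

1.22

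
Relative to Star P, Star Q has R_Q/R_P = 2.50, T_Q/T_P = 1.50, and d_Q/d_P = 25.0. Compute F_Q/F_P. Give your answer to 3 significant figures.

0.0506

L_Q/L_P = (R_Q/R_P)²(T_Q/T_P)⁴ = (2.50)² × (1.50)⁴ = 31.64.
F_Q/F_P = (L_Q/L_P)/(d_Q/d_P)² = 31.64 / (25.0)² = 0.05063.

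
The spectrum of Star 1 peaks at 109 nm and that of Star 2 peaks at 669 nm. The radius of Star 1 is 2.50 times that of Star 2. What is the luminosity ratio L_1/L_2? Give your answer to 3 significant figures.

8.87×10^3

Wien's law gives T ∝ 1/λ_max, so T_1/T_2 = λ_2/λ_1 = 669/109 = 6.138.
Then L ∝ R²T⁴ gives L_1/L_2 = (2.50)² × (6.138)⁴ = 6.250 × 1419 = 8869.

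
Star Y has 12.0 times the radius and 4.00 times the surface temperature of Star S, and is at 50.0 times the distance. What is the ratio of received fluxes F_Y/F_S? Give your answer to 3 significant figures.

14.7

L_Y/L_S = (R_Y/R_S)²(T_Y/T_S)⁴ = (12.0)² × (4.00)⁴ = 3.686×10^4.
F_Y/F_S = (L_Y/L_S)/(d_Y/d_S)² = 3.686×10^4 / (50.0)² = 14.75.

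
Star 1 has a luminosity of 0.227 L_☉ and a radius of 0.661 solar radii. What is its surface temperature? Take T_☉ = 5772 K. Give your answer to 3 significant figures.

T/T_☉ = (L/L_☉)^(1/4) / (R/R_☉)^(1/2)
T = 5772 × (0.227)^(1/4) / √(0.661) = 5772 × 0.6903 / 0.8130 = 4900 K.

4.90×10^3 K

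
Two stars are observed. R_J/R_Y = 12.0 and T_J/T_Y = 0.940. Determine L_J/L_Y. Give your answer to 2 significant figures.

From the Stefan–Boltzmann law, L ∝ R²T⁴, so
L_J/L_Y = (R_J/R_Y)² (T_J/T_Y)⁴ = (12.0)² × (0.940)⁴ = 144.0 × 0.7807 = 112.4.

1.1×10^2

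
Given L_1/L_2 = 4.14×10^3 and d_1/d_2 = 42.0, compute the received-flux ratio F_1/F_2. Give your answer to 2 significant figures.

2.3

F = L/(4πd²), so F_1/F_2 = (L_1/L_2) / (d_1/d_2)²
= 4.14×10^3 / (42.0)² = 4.14×10^3 / 1764 = 2.347.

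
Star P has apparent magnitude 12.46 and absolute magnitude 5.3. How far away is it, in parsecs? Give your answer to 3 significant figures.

270 pc

m − M = 5 log₁₀(d/10 pc)
12.46 − (5.3) = 7.16 = 5 log₁₀(d/10)
d = 10 × 10^(7.16/5) = 10 × 10^1.432 = 270.4 pc.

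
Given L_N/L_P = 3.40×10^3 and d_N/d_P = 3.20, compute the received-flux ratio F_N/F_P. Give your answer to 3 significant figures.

332

F = L/(4πd²), so F_N/F_P = (L_N/L_P) / (d_N/d_P)²
= 3.40×10^3 / (3.20)² = 3.40×10^3 / 10.24 = 332.0.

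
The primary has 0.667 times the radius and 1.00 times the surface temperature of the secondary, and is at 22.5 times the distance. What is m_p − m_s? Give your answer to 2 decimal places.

7.64

L_p/L_s = (0.667)²(1.00)⁴ = 0.4449.
F_p/F_s = (L_p/L_s)/(d_p/d_s)² = 0.4449/506.2 = 8.788×10^-4.
m_p − m_s = −2.5 log₁₀(8.788×10^-4) = 7.64.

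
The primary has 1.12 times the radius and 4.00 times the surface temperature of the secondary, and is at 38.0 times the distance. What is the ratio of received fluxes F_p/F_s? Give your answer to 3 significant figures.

0.222

L_p/L_s = (R_p/R_s)²(T_p/T_s)⁴ = (1.12)² × (4.00)⁴ = 321.1.
F_p/F_s = (L_p/L_s)/(d_p/d_s)² = 321.1 / (38.0)² = 0.2224.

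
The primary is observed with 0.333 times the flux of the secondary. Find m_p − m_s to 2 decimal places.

m_p − m_s = −2.5 log₁₀(F_p/F_s) = −2.5 log₁₀(0.333) = −2.5 × (-0.478) = 1.194.

1.19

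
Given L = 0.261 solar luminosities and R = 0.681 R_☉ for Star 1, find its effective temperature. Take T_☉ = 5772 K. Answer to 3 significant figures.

5.00×10^3 K

T/T_☉ = (L/L_☉)^(1/4) / (R/R_☉)^(1/2)
T = 5772 × (0.261)^(1/4) / √(0.681) = 5772 × 0.7148 / 0.8252 = 4999 K.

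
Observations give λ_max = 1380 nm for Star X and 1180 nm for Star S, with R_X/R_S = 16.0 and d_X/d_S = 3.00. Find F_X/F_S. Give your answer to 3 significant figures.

15.2

Wien's law: T_X/T_S = λ_S/λ_X = 1180/1380 = 0.8551.
L_X/L_S = (R_X/R_S)²(T_X/T_S)⁴ = (16.0)²(0.8551)⁴ = 136.9.
F_X/F_S = (L_X/L_S)/(d_X/d_S)² = 136.9/(3.00)² = 15.21.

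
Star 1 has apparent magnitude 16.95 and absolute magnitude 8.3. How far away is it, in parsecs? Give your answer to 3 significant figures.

537 pc

m − M = 5 log₁₀(d/10 pc)
16.95 − (8.3) = 8.65 = 5 log₁₀(d/10)
d = 10 × 10^(8.65/5) = 10 × 10^1.730 = 537.0 pc.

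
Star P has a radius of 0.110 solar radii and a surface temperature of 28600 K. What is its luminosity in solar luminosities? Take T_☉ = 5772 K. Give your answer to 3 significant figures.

7.29 solar luminosities

L/L_☉ = (R/R_☉)² (T/T_☉)⁴ = (0.110)² × (28600/5772)⁴
       = 0.01210 × (4.955)⁴ = 0.01210 × 602.8 = 7.294.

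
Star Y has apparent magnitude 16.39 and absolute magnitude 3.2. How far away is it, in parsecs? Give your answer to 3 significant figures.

m − M = 5 log₁₀(d/10 pc)
16.39 − (3.2) = 13.19 = 5 log₁₀(d/10)
d = 10 × 10^(13.19/5) = 10 × 10^2.638 = 4345 pc.

4.35×10^3 pc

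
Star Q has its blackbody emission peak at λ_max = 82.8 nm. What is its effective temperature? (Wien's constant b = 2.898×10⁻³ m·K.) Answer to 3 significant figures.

3.50×10^4 K

T = b/λ_max = 2.898×10⁻³ / (82.8×10⁻⁹) = 3.500×10^4 K.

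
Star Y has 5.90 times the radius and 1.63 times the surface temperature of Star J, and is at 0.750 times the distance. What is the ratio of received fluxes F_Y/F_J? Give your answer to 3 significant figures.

L_Y/L_J = (R_Y/R_J)²(T_Y/T_J)⁴ = (5.90)² × (1.63)⁴ = 245.7.
F_Y/F_J = (L_Y/L_J)/(d_Y/d_J)² = 245.7 / (0.750)² = 436.8.

437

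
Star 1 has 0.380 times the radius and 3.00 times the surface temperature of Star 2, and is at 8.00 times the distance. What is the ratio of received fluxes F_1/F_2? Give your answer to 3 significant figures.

0.183

L_1/L_2 = (R_1/R_2)²(T_1/T_2)⁴ = (0.380)² × (3.00)⁴ = 11.70.
F_1/F_2 = (L_1/L_2)/(d_1/d_2)² = 11.70 / (8.00)² = 0.1828.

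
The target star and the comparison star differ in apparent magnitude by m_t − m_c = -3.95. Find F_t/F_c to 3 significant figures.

38.0

F_t/F_c = 10^(−(m_t − m_c)/2.5) = 10^(3.95/2.5) = 10^1.580 = 38.02.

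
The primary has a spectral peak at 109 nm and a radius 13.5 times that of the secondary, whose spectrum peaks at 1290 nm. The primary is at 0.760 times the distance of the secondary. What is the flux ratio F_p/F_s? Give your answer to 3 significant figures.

6.19×10^6

Wien's law: T_p/T_s = λ_s/λ_p = 1290/109 = 11.83.
L_p/L_s = (R_p/R_s)²(T_p/T_s)⁴ = (13.5)²(11.83)⁴ = 3.575×10^6.
F_p/F_s = (L_p/L_s)/(d_p/d_s)² = 3.575×10^6/(0.760)² = 6.190×10^6.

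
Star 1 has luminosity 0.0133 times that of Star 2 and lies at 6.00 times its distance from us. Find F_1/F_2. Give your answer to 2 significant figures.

3.7×10^-4

F = L/(4πd²), so F_1/F_2 = (L_1/L_2) / (d_1/d_2)²
= 0.0133 / (6.00)² = 0.0133 / 36.00 = 3.694×10^-4.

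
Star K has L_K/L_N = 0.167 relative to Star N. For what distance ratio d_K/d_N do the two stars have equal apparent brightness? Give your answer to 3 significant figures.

Equal flux requires L_K/d_K² = L_N/d_N², so d_K/d_N = √(L_K/L_N)
= √(0.167) = 0.4087.

0.409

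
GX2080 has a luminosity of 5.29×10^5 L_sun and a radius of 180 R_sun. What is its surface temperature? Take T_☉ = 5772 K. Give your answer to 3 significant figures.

T/T_☉ = (L/L_☉)^(1/4) / (R/R_☉)^(1/2)
T = 5772 × (5.29×10^5)^(1/4) / √(180) = 5772 × 26.97 / 13.42 = 1.160×10^4 K.

1.16×10^4 K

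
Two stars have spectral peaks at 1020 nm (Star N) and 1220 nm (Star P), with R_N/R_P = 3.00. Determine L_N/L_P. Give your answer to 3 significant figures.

18.4

Wien's law gives T ∝ 1/λ_max, so T_N/T_P = λ_P/λ_N = 1220/1020 = 1.196.
Then L ∝ R²T⁴ gives L_N/L_P = (3.00)² × (1.196)⁴ = 9.000 × 2.047 = 18.42.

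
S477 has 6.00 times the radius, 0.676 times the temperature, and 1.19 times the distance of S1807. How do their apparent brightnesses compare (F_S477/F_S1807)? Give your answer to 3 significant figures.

5.31

L_S477/L_S1807 = (R_S477/R_S1807)²(T_S477/T_S1807)⁴ = (6.00)² × (0.676)⁴ = 7.518.
F_S477/F_S1807 = (L_S477/L_S1807)/(d_S477/d_S1807)² = 7.518 / (1.19)² = 5.309.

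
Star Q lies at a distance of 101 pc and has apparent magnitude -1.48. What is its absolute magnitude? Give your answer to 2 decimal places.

M = m − 5 log₁₀(d/10 pc) = -1.48 − 5 log₁₀(101/10)
  = -1.48 − 5 × 1.004 = -1.48 − 5.02 = -6.50.

-6.50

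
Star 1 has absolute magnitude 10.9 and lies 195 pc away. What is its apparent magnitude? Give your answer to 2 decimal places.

17.35

m = M + 5 log₁₀(d/10 pc) = 10.9 + 5 log₁₀(195/10)
  = 10.9 + 5 × 1.290 = 10.9 + 6.45 = 17.35.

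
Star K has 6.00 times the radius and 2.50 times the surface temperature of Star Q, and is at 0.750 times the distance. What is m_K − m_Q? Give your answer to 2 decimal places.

L_K/L_Q = (6.00)²(2.50)⁴ = 1406.
F_K/F_Q = (L_K/L_Q)/(d_K/d_Q)² = 1406/0.5625 = 2500.
m_K − m_Q = −2.5 log₁₀(2500) = -8.49.

-8.49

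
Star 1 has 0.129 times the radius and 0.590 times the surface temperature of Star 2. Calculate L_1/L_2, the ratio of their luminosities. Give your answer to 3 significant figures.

From the Stefan–Boltzmann law, L ∝ R²T⁴, so
L_1/L_2 = (R_1/R_2)² (T_1/T_2)⁴ = (0.129)² × (0.590)⁴ = 0.01664 × 0.1212 = 0.002016.

0.00202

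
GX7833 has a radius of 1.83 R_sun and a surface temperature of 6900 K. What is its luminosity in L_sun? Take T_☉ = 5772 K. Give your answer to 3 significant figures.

6.84 L_sun

L/L_☉ = (R/R_☉)² (T/T_☉)⁴ = (1.83)² × (6900/5772)⁴
       = 3.349 × (1.195)⁴ = 3.349 × 2.042 = 6.839.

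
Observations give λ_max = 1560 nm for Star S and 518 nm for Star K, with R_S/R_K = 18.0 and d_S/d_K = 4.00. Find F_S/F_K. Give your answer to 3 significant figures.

0.246

Wien's law: T_S/T_K = λ_K/λ_S = 518/1560 = 0.3321.
L_S/L_K = (R_S/R_K)²(T_S/T_K)⁴ = (18.0)²(0.3321)⁴ = 3.939.
F_S/F_K = (L_S/L_K)/(d_S/d_K)² = 3.939/(4.00)² = 0.2462.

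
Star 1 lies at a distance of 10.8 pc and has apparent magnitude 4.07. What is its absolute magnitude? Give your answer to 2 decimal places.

M = m − 5 log₁₀(d/10 pc) = 4.07 − 5 log₁₀(10.8/10)
  = 4.07 − 5 × 0.033 = 4.07 − 0.17 = 3.90.

3.90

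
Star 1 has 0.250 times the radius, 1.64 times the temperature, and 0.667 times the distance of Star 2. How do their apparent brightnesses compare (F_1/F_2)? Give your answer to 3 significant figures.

1.02

L_1/L_2 = (R_1/R_2)²(T_1/T_2)⁴ = (0.250)² × (1.64)⁴ = 0.4521.
F_1/F_2 = (L_1/L_2)/(d_1/d_2)² = 0.4521 / (0.667)² = 1.016.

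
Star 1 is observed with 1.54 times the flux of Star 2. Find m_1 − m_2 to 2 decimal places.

m_1 − m_2 = −2.5 log₁₀(F_1/F_2) = −2.5 log₁₀(1.54) = −2.5 × (0.188) = -0.469.

-0.47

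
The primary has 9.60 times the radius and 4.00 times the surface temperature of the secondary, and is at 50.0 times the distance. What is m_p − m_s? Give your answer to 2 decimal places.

L_p/L_s = (9.60)²(4.00)⁴ = 2.359×10^4.
F_p/F_s = (L_p/L_s)/(d_p/d_s)² = 2.359×10^4/2500 = 9.437.
m_p − m_s = −2.5 log₁₀(9.437) = -2.44.

-2.44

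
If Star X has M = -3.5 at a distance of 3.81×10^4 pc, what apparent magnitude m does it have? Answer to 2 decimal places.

14.40

m = M + 5 log₁₀(d/10 pc) = -3.5 + 5 log₁₀(3.81×10^4/10)
  = -3.5 + 5 × 3.581 = -3.5 + 17.90 = 14.40.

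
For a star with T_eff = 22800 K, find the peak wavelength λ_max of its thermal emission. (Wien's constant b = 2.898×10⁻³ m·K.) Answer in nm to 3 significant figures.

λ_max = b/T = 2.898×10⁻³ / 22800 = 1.27×10^-7 m = 127.1 nm.

127 nm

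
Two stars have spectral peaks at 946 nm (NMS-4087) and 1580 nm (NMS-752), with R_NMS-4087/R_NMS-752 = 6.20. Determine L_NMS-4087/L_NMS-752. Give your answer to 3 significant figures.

299

Wien's law gives T ∝ 1/λ_max, so T_NMS-4087/T_NMS-752 = λ_NMS-752/λ_NMS-4087 = 1580/946 = 1.670.
Then L ∝ R²T⁴ gives L_NMS-4087/L_NMS-752 = (6.20)² × (1.670)⁴ = 38.44 × 7.782 = 299.1.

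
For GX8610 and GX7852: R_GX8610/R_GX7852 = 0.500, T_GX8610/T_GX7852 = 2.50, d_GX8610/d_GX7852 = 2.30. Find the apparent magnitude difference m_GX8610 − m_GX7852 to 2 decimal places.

-0.67

L_GX8610/L_GX7852 = (0.500)²(2.50)⁴ = 9.766.
F_GX8610/F_GX7852 = (L_GX8610/L_GX7852)/(d_GX8610/d_GX7852)² = 9.766/5.290 = 1.846.
m_GX8610 − m_GX7852 = −2.5 log₁₀(1.846) = -0.67.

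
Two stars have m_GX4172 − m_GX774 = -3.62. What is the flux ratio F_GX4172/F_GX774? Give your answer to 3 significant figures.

F_GX4172/F_GX774 = 10^(−(m_GX4172 − m_GX774)/2.5) = 10^(3.62/2.5) = 10^1.448 = 28.05.

28.1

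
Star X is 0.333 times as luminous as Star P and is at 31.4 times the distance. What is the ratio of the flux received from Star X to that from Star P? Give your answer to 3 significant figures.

F = L/(4πd²), so F_X/F_P = (L_X/L_P) / (d_X/d_P)²
= 0.333 / (31.4)² = 0.333 / 986.0 = 3.377×10^-4.

3.38×10^-4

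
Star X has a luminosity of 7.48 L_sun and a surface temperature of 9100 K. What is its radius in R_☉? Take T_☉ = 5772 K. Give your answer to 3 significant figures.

R/R_☉ = √(L/L_☉) / (T/T_☉)² = √(7.48) / (1.577)²
       = 2.735 / 2.486 = 1.100.

1.10 R_☉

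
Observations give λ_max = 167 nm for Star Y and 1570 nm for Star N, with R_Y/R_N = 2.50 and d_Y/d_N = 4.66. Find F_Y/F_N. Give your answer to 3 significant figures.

2.25×10^3

Wien's law: T_Y/T_N = λ_N/λ_Y = 1570/167 = 9.401.
L_Y/L_N = (R_Y/R_N)²(T_Y/T_N)⁴ = (2.50)²(9.401)⁴ = 4.882×10^4.
F_Y/F_N = (L_Y/L_N)/(d_Y/d_N)² = 4.882×10^4/(4.66)² = 2248.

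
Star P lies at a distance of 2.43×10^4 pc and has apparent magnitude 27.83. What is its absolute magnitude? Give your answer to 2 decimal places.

10.90

M = m − 5 log₁₀(d/10 pc) = 27.83 − 5 log₁₀(2.43×10^4/10)
  = 27.83 − 5 × 3.386 = 27.83 − 16.93 = 10.90.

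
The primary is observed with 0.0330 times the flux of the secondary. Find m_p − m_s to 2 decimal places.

m_p − m_s = −2.5 log₁₀(F_p/F_s) = −2.5 log₁₀(0.0330) = −2.5 × (-1.481) = 3.704.

3.70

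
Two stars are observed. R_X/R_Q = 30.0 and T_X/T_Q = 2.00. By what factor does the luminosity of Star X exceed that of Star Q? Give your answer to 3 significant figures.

1.44×10^4

From the Stefan–Boltzmann law, L ∝ R²T⁴, so
L_X/L_Q = (R_X/R_Q)² (T_X/T_Q)⁴ = (30.0)² × (2.00)⁴ = 900.0 × 16.00 = 1.440×10^4.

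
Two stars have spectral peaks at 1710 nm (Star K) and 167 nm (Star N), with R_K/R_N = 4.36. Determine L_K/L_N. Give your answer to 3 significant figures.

Wien's law gives T ∝ 1/λ_max, so T_K/T_N = λ_N/λ_K = 167/1710 = 0.09766.
Then L ∝ R²T⁴ gives L_K/L_N = (4.36)² × (0.09766)⁴ = 19.01 × 9.097×10^-5 = 0.001729.

0.00173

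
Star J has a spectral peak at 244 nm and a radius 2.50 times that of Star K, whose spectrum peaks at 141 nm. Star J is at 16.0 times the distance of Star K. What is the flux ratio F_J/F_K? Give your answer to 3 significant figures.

0.00272

Wien's law: T_J/T_K = λ_K/λ_J = 141/244 = 0.5779.
L_J/L_K = (R_J/R_K)²(T_J/T_K)⁴ = (2.50)²(0.5779)⁴ = 0.6969.
F_J/F_K = (L_J/L_K)/(d_J/d_K)² = 0.6969/(16.0)² = 0.002722.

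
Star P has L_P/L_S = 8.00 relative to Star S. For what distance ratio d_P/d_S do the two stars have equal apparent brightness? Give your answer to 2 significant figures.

2.8

Equal flux requires L_P/d_P² = L_S/d_S², so d_P/d_S = √(L_P/L_S)
= √(8.00) = 2.828.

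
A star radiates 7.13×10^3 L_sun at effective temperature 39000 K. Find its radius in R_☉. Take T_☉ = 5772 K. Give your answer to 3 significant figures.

R/R_☉ = √(L/L_☉) / (T/T_☉)² = √(7.13×10^3) / (6.757)²
       = 84.44 / 45.65 = 1.850.

1.85 R_☉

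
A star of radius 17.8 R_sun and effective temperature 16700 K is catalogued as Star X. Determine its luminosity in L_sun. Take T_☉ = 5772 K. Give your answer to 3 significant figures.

L/L_☉ = (R/R_☉)² (T/T_☉)⁴ = (17.8)² × (16700/5772)⁴
       = 316.8 × (2.893)⁴ = 316.8 × 70.07 = 2.220×10^4.

2.22×10^4 L_sun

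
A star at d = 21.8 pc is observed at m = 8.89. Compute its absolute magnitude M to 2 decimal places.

M = m − 5 log₁₀(d/10 pc) = 8.89 − 5 log₁₀(21.8/10)
  = 8.89 − 5 × 0.338 = 8.89 − 1.69 = 7.20.

7.20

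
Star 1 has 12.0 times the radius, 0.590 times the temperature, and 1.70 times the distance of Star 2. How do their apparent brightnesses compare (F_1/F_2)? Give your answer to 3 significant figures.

6.04

L_1/L_2 = (R_1/R_2)²(T_1/T_2)⁴ = (12.0)² × (0.590)⁴ = 17.45.
F_1/F_2 = (L_1/L_2)/(d_1/d_2)² = 17.45 / (1.70)² = 6.038.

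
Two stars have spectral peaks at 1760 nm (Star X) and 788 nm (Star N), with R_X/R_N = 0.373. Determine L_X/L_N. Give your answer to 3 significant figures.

Wien's law gives T ∝ 1/λ_max, so T_X/T_N = λ_N/λ_X = 788/1760 = 0.4477.
Then L ∝ R²T⁴ gives L_X/L_N = (0.373)² × (0.4477)⁴ = 0.1391 × 0.04018 = 0.005591.

0.00559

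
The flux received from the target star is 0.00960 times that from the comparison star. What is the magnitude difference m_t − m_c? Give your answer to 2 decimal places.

m_t − m_c = −2.5 log₁₀(F_t/F_c) = −2.5 log₁₀(0.00960) = −2.5 × (-2.018) = 5.044.

5.04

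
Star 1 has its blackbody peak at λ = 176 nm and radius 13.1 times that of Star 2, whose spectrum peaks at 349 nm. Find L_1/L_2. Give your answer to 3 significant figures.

2.65×10^3

Wien's law gives T ∝ 1/λ_max, so T_1/T_2 = λ_2/λ_1 = 349/176 = 1.983.
Then L ∝ R²T⁴ gives L_1/L_2 = (13.1)² × (1.983)⁴ = 171.6 × 15.46 = 2653.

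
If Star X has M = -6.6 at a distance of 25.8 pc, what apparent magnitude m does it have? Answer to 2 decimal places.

m = M + 5 log₁₀(d/10 pc) = -6.6 + 5 log₁₀(25.8/10)
  = -6.6 + 5 × 0.412 = -6.6 + 2.06 = -4.54.

-4.54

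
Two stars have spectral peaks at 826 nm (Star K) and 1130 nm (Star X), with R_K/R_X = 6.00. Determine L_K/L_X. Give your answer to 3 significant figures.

Wien's law gives T ∝ 1/λ_max, so T_K/T_X = λ_X/λ_K = 1130/826 = 1.368.
Then L ∝ R²T⁴ gives L_K/L_X = (6.00)² × (1.368)⁴ = 36.00 × 3.503 = 126.1.

126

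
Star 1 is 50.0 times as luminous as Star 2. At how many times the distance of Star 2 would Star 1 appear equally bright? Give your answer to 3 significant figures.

Equal flux requires L_1/d_1² = L_2/d_2², so d_1/d_2 = √(L_1/L_2)
= √(50.0) = 7.071.

7.07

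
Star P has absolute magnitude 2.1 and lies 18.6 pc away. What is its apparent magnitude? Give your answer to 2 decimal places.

m = M + 5 log₁₀(d/10 pc) = 2.1 + 5 log₁₀(18.6/10)
  = 2.1 + 5 × 0.270 = 2.1 + 1.35 = 3.45.

3.45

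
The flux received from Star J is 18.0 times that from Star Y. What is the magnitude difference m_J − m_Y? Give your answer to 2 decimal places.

-3.14

m_J − m_Y = −2.5 log₁₀(F_J/F_Y) = −2.5 log₁₀(18.0) = −2.5 × (1.255) = -3.138.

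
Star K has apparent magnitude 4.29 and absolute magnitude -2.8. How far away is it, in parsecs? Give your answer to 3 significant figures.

m − M = 5 log₁₀(d/10 pc)
4.29 − (-2.8) = 7.09 = 5 log₁₀(d/10)
d = 10 × 10^(7.09/5) = 10 × 10^1.418 = 261.8 pc.

262 pc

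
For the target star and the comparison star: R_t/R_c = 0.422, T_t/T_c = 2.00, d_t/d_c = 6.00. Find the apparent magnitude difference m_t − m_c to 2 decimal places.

2.75

L_t/L_c = (0.422)²(2.00)⁴ = 2.849.
F_t/F_c = (L_t/L_c)/(d_t/d_c)² = 2.849/36.00 = 0.07915.
m_t − m_c = −2.5 log₁₀(0.07915) = 2.75.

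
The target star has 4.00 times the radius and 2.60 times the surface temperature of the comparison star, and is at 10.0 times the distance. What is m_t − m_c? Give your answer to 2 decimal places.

L_t/L_c = (4.00)²(2.60)⁴ = 731.2.
F_t/F_c = (L_t/L_c)/(d_t/d_c)² = 731.2/100.0 = 7.312.
m_t − m_c = −2.5 log₁₀(7.312) = -2.16.

-2.16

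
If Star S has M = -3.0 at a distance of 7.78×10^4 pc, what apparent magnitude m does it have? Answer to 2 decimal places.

16.45

m = M + 5 log₁₀(d/10 pc) = -3.0 + 5 log₁₀(7.78×10^4/10)
  = -3.0 + 5 × 3.891 = -3.0 + 19.45 = 16.45.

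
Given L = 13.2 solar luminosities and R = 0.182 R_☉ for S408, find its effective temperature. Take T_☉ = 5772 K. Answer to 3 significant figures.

T/T_☉ = (L/L_☉)^(1/4) / (R/R_☉)^(1/2)
T = 5772 × (13.2)^(1/4) / √(0.182) = 5772 × 1.906 / 0.4266 = 2.579×10^4 K.

2.58×10^4 K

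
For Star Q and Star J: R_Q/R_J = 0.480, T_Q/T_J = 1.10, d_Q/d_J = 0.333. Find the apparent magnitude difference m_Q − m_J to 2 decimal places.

-1.21

L_Q/L_J = (0.480)²(1.10)⁴ = 0.3373.
F_Q/F_J = (L_Q/L_J)/(d_Q/d_J)² = 0.3373/0.1109 = 3.042.
m_Q − m_J = −2.5 log₁₀(3.042) = -1.21.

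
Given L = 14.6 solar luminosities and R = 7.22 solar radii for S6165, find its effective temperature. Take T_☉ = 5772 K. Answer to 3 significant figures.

T/T_☉ = (L/L_☉)^(1/4) / (R/R_☉)^(1/2)
T = 5772 × (14.6)^(1/4) / √(7.22) = 5772 × 1.955 / 2.687 = 4199 K.

4.20×10^3 K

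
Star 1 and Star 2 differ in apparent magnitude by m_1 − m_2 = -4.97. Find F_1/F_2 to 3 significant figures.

97.3

F_1/F_2 = 10^(−(m_1 − m_2)/2.5) = 10^(4.97/2.5) = 10^1.988 = 97.27.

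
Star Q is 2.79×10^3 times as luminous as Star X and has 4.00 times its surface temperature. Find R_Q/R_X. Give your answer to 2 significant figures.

L ∝ R²T⁴ gives R ∝ √L / T², so
R_Q/R_X = √(2.79×10^3) / (4.00)² = 52.82 / 16.00 = 3.301.

3.3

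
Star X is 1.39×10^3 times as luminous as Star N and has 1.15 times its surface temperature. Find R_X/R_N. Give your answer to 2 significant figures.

28

L ∝ R²T⁴ gives R ∝ √L / T², so
R_X/R_N = √(1.39×10^3) / (1.15)² = 37.28 / 1.322 = 28.19.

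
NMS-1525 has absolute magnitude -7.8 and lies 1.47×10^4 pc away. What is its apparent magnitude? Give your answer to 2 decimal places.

m = M + 5 log₁₀(d/10 pc) = -7.8 + 5 log₁₀(1.47×10^4/10)
  = -7.8 + 5 × 3.167 = -7.8 + 15.84 = 8.04.

8.04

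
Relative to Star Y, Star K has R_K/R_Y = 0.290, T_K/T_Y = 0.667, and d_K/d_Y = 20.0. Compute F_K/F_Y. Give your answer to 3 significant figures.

4.16×10^-5

L_K/L_Y = (R_K/R_Y)²(T_K/T_Y)⁴ = (0.290)² × (0.667)⁴ = 0.01665.
F_K/F_Y = (L_K/L_Y)/(d_K/d_Y)² = 0.01665 / (20.0)² = 4.161×10^-5.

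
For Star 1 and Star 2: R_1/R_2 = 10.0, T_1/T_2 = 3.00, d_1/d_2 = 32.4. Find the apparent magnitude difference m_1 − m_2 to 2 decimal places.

-2.22

L_1/L_2 = (10.0)²(3.00)⁴ = 8100.
F_1/F_2 = (L_1/L_2)/(d_1/d_2)² = 8100/1050 = 7.716.
m_1 − m_2 = −2.5 log₁₀(7.716) = -2.22.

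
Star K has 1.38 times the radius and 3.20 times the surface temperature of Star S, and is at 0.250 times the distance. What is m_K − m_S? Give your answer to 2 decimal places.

-8.76

L_K/L_S = (1.38)²(3.20)⁴ = 199.7.
F_K/F_S = (L_K/L_S)/(d_K/d_S)² = 199.7/0.06250 = 3195.
m_K − m_S = −2.5 log₁₀(3195) = -8.76.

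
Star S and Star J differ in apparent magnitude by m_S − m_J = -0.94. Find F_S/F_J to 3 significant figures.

F_S/F_J = 10^(−(m_S − m_J)/2.5) = 10^(0.94/2.5) = 10^0.376 = 2.377.

2.38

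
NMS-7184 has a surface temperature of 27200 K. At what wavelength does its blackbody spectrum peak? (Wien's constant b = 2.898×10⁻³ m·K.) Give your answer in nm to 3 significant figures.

107 nm

λ_max = b/T = 2.898×10⁻³ / 27200 = 1.07×10^-7 m = 106.5 nm.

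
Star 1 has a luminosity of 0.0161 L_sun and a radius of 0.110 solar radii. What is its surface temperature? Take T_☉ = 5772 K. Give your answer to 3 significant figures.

6.20×10^3 K

T/T_☉ = (L/L_☉)^(1/4) / (R/R_☉)^(1/2)
T = 5772 × (0.0161)^(1/4) / √(0.110) = 5772 × 0.3562 / 0.3317 = 6199 K.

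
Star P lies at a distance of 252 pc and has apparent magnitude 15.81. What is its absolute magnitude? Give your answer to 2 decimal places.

8.80

M = m − 5 log₁₀(d/10 pc) = 15.81 − 5 log₁₀(252/10)
  = 15.81 − 5 × 1.401 = 15.81 − 7.01 = 8.80.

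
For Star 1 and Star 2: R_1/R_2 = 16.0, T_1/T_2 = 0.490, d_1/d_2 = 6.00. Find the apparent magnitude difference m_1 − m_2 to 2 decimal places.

0.97

L_1/L_2 = (16.0)²(0.490)⁴ = 14.76.
F_1/F_2 = (L_1/L_2)/(d_1/d_2)² = 14.76/36.00 = 0.4099.
m_1 − m_2 = −2.5 log₁₀(0.4099) = 0.97.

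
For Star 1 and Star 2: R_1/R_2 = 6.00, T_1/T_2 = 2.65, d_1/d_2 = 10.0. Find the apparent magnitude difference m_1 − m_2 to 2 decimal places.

L_1/L_2 = (6.00)²(2.65)⁴ = 1775.
F_1/F_2 = (L_1/L_2)/(d_1/d_2)² = 1775/100.0 = 17.75.
m_1 − m_2 = −2.5 log₁₀(17.75) = -3.12.

-3.12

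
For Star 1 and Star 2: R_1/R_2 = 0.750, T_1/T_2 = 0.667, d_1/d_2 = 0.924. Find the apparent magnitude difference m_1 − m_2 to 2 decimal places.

2.21

L_1/L_2 = (0.750)²(0.667)⁴ = 0.1113.
F_1/F_2 = (L_1/L_2)/(d_1/d_2)² = 0.1113/0.8538 = 0.1304.
m_1 − m_2 = −2.5 log₁₀(0.1304) = 2.21.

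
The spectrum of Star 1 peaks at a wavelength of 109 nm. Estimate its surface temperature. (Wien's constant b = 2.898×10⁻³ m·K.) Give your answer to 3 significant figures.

2.66×10^4 K

T = b/λ_max = 2.898×10⁻³ / (109×10⁻⁹) = 2.659×10^4 K.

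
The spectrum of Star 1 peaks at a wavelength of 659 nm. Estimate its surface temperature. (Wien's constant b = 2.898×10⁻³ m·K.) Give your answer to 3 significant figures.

T = b/λ_max = 2.898×10⁻³ / (659×10⁻⁹) = 4398 K.

4.40×10^3 K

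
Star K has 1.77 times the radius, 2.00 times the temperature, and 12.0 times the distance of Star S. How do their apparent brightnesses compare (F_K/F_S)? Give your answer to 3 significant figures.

L_K/L_S = (R_K/R_S)²(T_K/T_S)⁴ = (1.77)² × (2.00)⁴ = 50.13.
F_K/F_S = (L_K/L_S)/(d_K/d_S)² = 50.13 / (12.0)² = 0.3481.

0.348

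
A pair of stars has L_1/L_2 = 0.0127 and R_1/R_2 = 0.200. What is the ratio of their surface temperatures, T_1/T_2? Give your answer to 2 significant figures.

L ∝ R²T⁴ gives T ∝ (L/R²)^(1/4), so
T_1/T_2 = (0.0127 / 0.200²)^(1/4) = (0.3175)^(1/4) = 0.7506.

0.75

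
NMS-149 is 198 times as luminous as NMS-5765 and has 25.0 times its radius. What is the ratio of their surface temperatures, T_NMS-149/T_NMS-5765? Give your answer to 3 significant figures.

0.750

L ∝ R²T⁴ gives T ∝ (L/R²)^(1/4), so
T_NMS-149/T_NMS-5765 = (198 / 25.0²)^(1/4) = (0.3168)^(1/4) = 0.7502.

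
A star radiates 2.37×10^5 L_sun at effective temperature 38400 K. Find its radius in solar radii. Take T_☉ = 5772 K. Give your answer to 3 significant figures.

R/R_☉ = √(L/L_☉) / (T/T_☉)² = √(2.37×10^5) / (6.653)²
       = 486.8 / 44.26 = 11.00.

11.0 solar radii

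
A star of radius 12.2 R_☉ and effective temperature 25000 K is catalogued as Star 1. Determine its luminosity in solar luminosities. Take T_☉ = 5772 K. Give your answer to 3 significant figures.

L/L_☉ = (R/R_☉)² (T/T_☉)⁴ = (12.2)² × (25000/5772)⁴
       = 148.8 × (4.331)⁴ = 148.8 × 351.9 = 5.238×10^4.

5.24×10^4 solar luminosities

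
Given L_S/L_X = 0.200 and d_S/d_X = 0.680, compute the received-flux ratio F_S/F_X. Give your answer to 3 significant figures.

0.433

F = L/(4πd²), so F_S/F_X = (L_S/L_X) / (d_S/d_X)²
= 0.200 / (0.680)² = 0.200 / 0.4624 = 0.4325.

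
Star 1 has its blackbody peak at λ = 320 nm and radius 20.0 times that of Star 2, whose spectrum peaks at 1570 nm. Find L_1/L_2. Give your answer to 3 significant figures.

Wien's law gives T ∝ 1/λ_max, so T_1/T_2 = λ_2/λ_1 = 1570/320 = 4.906.
Then L ∝ R²T⁴ gives L_1/L_2 = (20.0)² × (4.906)⁴ = 400.0 × 579.4 = 2.318×10^5.

2.32×10^5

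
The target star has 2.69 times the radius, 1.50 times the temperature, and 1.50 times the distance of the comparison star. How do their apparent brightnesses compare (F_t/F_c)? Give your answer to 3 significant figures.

L_t/L_c = (R_t/R_c)²(T_t/T_c)⁴ = (2.69)² × (1.50)⁴ = 36.63.
F_t/F_c = (L_t/L_c)/(d_t/d_c)² = 36.63 / (1.50)² = 16.28.

16.3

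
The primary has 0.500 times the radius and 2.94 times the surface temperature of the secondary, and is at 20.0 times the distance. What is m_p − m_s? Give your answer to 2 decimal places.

L_p/L_s = (0.500)²(2.94)⁴ = 18.68.
F_p/F_s = (L_p/L_s)/(d_p/d_s)² = 18.68/400.0 = 0.04669.
m_p − m_s = −2.5 log₁₀(0.04669) = 3.33.

3.33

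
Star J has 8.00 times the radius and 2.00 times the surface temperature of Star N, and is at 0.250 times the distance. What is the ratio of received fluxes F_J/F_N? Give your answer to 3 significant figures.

1.64×10^4

L_J/L_N = (R_J/R_N)²(T_J/T_N)⁴ = (8.00)² × (2.00)⁴ = 1024.
F_J/F_N = (L_J/L_N)/(d_J/d_N)² = 1024 / (0.250)² = 1.638×10^4.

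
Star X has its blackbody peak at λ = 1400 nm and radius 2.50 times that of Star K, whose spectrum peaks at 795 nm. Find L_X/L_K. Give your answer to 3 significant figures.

Wien's law gives T ∝ 1/λ_max, so T_X/T_K = λ_K/λ_X = 795/1400 = 0.5679.
Then L ∝ R²T⁴ gives L_X/L_K = (2.50)² × (0.5679)⁴ = 6.250 × 0.1040 = 0.6499.

0.650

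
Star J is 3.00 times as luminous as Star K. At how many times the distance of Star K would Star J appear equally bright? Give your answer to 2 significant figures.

Equal flux requires L_J/d_J² = L_K/d_K², so d_J/d_K = √(L_J/L_K)
= √(3.00) = 1.732.

1.7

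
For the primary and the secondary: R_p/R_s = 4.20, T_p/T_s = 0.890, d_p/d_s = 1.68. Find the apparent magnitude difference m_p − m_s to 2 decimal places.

-1.48

L_p/L_s = (4.20)²(0.890)⁴ = 11.07.
F_p/F_s = (L_p/L_s)/(d_p/d_s)² = 11.07/2.822 = 3.921.
m_p − m_s = −2.5 log₁₀(3.921) = -1.48.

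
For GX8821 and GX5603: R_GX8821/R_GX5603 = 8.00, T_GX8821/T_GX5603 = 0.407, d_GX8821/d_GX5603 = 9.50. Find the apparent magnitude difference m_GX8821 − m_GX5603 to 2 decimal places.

4.28

L_GX8821/L_GX5603 = (8.00)²(0.407)⁴ = 1.756.
F_GX8821/F_GX5603 = (L_GX8821/L_GX5603)/(d_GX8821/d_GX5603)² = 1.756/90.25 = 0.01946.
m_GX8821 − m_GX5603 = −2.5 log₁₀(0.01946) = 4.28.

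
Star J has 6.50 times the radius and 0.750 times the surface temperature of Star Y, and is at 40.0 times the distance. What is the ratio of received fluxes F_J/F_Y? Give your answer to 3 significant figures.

0.00836

L_J/L_Y = (R_J/R_Y)²(T_J/T_Y)⁴ = (6.50)² × (0.750)⁴ = 13.37.
F_J/F_Y = (L_J/L_Y)/(d_J/d_Y)² = 13.37 / (40.0)² = 0.008355.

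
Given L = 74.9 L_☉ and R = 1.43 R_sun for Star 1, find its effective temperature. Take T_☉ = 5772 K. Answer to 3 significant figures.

1.42×10^4 K

T/T_☉ = (L/L_☉)^(1/4) / (R/R_☉)^(1/2)
T = 5772 × (74.9)^(1/4) / √(1.43) = 5772 × 2.942 / 1.196 = 1.420×10^4 K.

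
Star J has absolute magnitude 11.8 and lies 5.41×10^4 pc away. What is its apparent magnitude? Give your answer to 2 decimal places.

m = M + 5 log₁₀(d/10 pc) = 11.8 + 5 log₁₀(5.41×10^4/10)
  = 11.8 + 5 × 3.733 = 11.8 + 18.67 = 30.47.

30.47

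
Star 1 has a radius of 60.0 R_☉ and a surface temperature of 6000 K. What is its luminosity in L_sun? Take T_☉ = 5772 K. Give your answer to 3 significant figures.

L/L_☉ = (R/R_☉)² (T/T_☉)⁴ = (60.0)² × (6000/5772)⁴
       = 3600 × (1.040)⁴ = 3600 × 1.168 = 4203.

4.20×10^3 L_sun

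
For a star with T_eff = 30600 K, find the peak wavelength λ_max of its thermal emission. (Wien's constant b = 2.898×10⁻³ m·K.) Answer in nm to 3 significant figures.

λ_max = b/T = 2.898×10⁻³ / 30600 = 9.47×10^-8 m = 94.71 nm.

94.7 nm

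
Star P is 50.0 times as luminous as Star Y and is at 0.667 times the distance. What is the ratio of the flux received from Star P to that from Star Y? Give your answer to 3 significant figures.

F = L/(4πd²), so F_P/F_Y = (L_P/L_Y) / (d_P/d_Y)²
= 50.0 / (0.667)² = 50.0 / 0.4449 = 112.4.

112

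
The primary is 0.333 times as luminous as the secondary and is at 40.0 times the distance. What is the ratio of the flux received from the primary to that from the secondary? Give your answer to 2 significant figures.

F = L/(4πd²), so F_p/F_s = (L_p/L_s) / (d_p/d_s)²
= 0.333 / (40.0)² = 0.333 / 1600 = 2.081×10^-4.

2.1×10^-4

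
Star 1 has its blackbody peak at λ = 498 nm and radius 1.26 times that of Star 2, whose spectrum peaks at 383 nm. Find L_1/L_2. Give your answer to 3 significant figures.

Wien's law gives T ∝ 1/λ_max, so T_1/T_2 = λ_2/λ_1 = 383/498 = 0.7691.
Then L ∝ R²T⁴ gives L_1/L_2 = (1.26)² × (0.7691)⁴ = 1.588 × 0.3498 = 0.5554.

0.555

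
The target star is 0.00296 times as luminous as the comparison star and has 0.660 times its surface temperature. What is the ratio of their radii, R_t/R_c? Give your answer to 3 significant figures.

L ∝ R²T⁴ gives R ∝ √L / T², so
R_t/R_c = √(0.00296) / (0.660)² = 0.05441 / 0.4356 = 0.1249.

0.125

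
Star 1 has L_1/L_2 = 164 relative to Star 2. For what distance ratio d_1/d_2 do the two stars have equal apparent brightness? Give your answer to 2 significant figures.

13

Equal flux requires L_1/d_1² = L_2/d_2², so d_1/d_2 = √(L_1/L_2)
= √(164) = 12.81.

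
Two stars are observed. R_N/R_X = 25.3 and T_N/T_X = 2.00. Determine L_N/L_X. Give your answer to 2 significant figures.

From the Stefan–Boltzmann law, L ∝ R²T⁴, so
L_N/L_X = (R_N/R_X)² (T_N/T_X)⁴ = (25.3)² × (2.00)⁴ = 640.1 × 16.00 = 1.024×10^4.

1.0×10^4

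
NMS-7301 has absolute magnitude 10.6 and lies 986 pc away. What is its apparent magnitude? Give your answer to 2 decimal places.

m = M + 5 log₁₀(d/10 pc) = 10.6 + 5 log₁₀(986/10)
  = 10.6 + 5 × 1.994 = 10.6 + 9.97 = 20.57.

20.57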